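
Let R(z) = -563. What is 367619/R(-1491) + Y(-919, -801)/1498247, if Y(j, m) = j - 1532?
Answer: -550785443806/843513061 ≈ -652.97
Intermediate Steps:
Y(j, m) = -1532 + j
367619/R(-1491) + Y(-919, -801)/1498247 = 367619/(-563) + (-1532 - 919)/1498247 = 367619*(-1/563) - 2451*1/1498247 = -367619/563 - 2451/1498247 = -550785443806/843513061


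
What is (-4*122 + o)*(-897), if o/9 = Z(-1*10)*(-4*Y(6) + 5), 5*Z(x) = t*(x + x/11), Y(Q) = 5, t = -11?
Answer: 3344016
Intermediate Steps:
Z(x) = -12*x/5 (Z(x) = (-11*(x + x/11))/5 = (-12*x)/5 = -12*x/5)
o = -3240 (o = 9*((-(-12)*10/5)*(-4*5 + 5)) = 9*((-12/5*(-10))*(-20 + 5)) = 9*(24*(-15)) = 9*(-360) = -3240)
(-4*122 + o)*(-897) = (-4*122 - 3240)*(-897) = (-488 - 3240)*(-897) = -3728*(-897) = 3344016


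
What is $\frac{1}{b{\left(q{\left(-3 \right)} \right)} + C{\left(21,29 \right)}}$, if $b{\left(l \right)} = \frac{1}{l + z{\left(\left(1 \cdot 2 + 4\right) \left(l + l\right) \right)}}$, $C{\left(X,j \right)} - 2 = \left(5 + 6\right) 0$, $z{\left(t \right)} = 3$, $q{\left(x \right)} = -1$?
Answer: $\frac{2}{5} \approx 0.4$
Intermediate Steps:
$C{\left(X,j \right)} = 2$ ($C{\left(X,j \right)} = 2 + \left(5 + 6\right) 0 = 2 + 11 \cdot 0 = 2 + 0 = 2$)
$b{\left(l \right)} = \frac{1}{3 + l}$ ($b{\left(l \right)} = \frac{1}{l + 3} = \frac{1}{3 + l}$)
$\frac{1}{b{\left(q{\left(-3 \right)} \right)} + C{\left(21,29 \right)}} = \frac{1}{\frac{1}{3 - 1} + 2} = \frac{1}{\frac{1}{2} + 2} = \frac{1}{\frac{5}{2}} = \frac{2}{5}$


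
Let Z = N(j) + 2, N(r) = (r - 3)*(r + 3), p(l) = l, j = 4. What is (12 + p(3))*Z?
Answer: 135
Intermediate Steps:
N(r) = (-3 + r)*(3 + r)
Z = 9 (Z = (-9 + 4²) + 2 = (-9 + 16) + 2 = 7 + 2 = 9)
(12 + p(3))*Z = (12 + 3)*9 = 15*9 = 135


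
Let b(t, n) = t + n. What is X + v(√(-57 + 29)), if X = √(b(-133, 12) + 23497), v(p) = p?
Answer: 4*√1461 + 2*I*√7 ≈ 152.89 + 5.2915*I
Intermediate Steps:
b(t, n) = n + t
X = 4*√1461 (X = √((12 - 133) + 23497) = √(-121 + 23497) = √23376 = 4*√1461 ≈ 152.89)
X + v(√(-57 + 29)) = 4*√1461 + √(-57 + 29) = 4*√1461 + √(-28) = 4*√1461 + 2*I*√7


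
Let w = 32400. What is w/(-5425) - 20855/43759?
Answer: -61237199/9495703 ≈ -6.4489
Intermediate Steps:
w/(-5425) - 20855/43759 = 32400/(-5425) - 20855/43759 = 32400*(-1/5425) - 20855*1/43759 = -1296/217 - 20855/43759 = -61237199/9495703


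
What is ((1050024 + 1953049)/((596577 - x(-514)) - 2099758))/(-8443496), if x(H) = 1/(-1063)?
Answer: 3192266599/13491705226261392 ≈ 2.3661e-7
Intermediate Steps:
x(H) = -1/1063
((1050024 + 1953049)/((596577 - x(-514)) - 2099758))/(-8443496) = ((1050024 + 1953049)/((596577 - 1*(-1/1063)) - 2099758))/(-8443496) = (3003073/((596577 + 1/1063) - 2099758))*(-1/8443496) = (3003073/(634161352/1063 - 2099758))*(-1/8443496) = (3003073/(-1597881402/1063))*(-1/8443496) = (3003073*(-1063/1597881402))*(-1/8443496) = -3192266599/1597881402*(-1/8443496) = 3192266599/13491705226261392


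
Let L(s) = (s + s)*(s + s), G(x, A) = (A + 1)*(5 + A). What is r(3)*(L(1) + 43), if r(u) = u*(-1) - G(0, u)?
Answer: -1645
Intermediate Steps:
G(x, A) = (1 + A)*(5 + A)
L(s) = 4*s² (L(s) = (2*s)*(2*s) = 4*s²)
r(u) = -5 - u² - 7*u (r(u) = u*(-1) - (5 + u² + 6*u) = -u + (-5 - u² - 6*u) = -5 - u² - 7*u)
r(3)*(L(1) + 43) = (-5 - 1*3² - 7*3)*(4*1² + 43) = (-5 - 1*9 - 21)*(4*1 + 43) = (-5 - 9 - 21)*(4 + 43) = -35*47 = -1645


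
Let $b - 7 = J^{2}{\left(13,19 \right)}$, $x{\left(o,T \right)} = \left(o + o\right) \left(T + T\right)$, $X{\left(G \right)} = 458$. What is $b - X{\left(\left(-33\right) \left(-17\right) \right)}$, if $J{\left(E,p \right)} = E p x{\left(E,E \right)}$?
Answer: $27879648333$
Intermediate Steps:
$x{\left(o,T \right)} = 4 T o$ ($x{\left(o,T \right)} = 2 o 2 T = 4 T o$)
$J{\left(E,p \right)} = 4 p E^{3}$ ($J{\left(E,p \right)} = E p 4 E E = E p 4 E^{2} = 4 p E^{3}$)
$b = 27879648791$ ($b = 7 + \left(4 \cdot 19 \cdot 13^{3}\right)^{2} = 7 + \left(4 \cdot 19 \cdot 2197\right)^{2} = 7 + 166972^{2} = 7 + 27879648784 = 27879648791$)
$b - X{\left(\left(-33\right) \left(-17\right) \right)} = 27879648791 - 458 = 27879648333$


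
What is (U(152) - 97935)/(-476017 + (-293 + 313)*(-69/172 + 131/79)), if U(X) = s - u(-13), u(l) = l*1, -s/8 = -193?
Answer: 54566011/269490724 ≈ 0.20248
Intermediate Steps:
s = 1544 (s = -8*(-193) = 1544)
u(l) = l
U(X) = 1557 (U(X) = 1544 - 1*(-13) = 1544 + 13 = 1557)
(U(152) - 97935)/(-476017 + (-293 + 313)*(-69/172 + 131/79)) = (1557 - 97935)/(-476017 + (-293 + 313)*(-69/172 + 131/79)) = -96378/(-476017 + 20*(-69*1/172 + 131*(1/79))) = -96378/(-476017 + 20*(-69/172 + 131/79)) = -96378/(-476017 + 20*(17081/13588)) = -96378/(-476017 + 85405/3397) = -96378/(-1616944344/3397) = -96378*(-3397/1616944344) = 54566011/269490724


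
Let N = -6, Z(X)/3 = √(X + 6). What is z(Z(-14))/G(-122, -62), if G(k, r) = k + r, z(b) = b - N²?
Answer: 9/46 - 3*I*√2/92 ≈ 0.19565 - 0.046116*I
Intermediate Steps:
Z(X) = 3*√(6 + X) (Z(X) = 3*√(X + 6) = 3*√(6 + X))
z(b) = -36 + b (z(b) = b - 1*(-6)² = b - 1*36 = b - 36 = -36 + b)
z(Z(-14))/G(-122, -62) = (-36 + 3*√(6 - 14))/(-122 - 62) = (-36 + 3*√(-8))/(-184) = (-36 + 3*(2*I*√2))*(-1/184) = (-36 + 6*I*√2)*(-1/184) = 9/46 - 3*I*√2/92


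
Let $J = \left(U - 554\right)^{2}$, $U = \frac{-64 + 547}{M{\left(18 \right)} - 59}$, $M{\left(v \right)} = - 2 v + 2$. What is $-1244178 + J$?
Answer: $- \frac{895152833}{961} \approx -9.3148 \cdot 10^{5}$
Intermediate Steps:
$M{\left(v \right)} = 2 - 2 v$
$U = - \frac{161}{31}$ ($U = \frac{-64 + 547}{\left(2 - 36\right) - 59} = \frac{483}{\left(2 - 36\right) - 59} = \frac{483}{-34 - 59} = \frac{483}{-93} = 483 \left(- \frac{1}{93}\right) = - \frac{161}{31} \approx -5.1936$)
$J = \frac{300502225}{961}$ ($J = \left(- \frac{161}{31} - 554\right)^{2} = \left(- \frac{17335}{31}\right)^{2} = \frac{300502225}{961} \approx 3.127 \cdot 10^{5}$)
$-1244178 + J = -1244178 + \frac{300502225}{961} = - \frac{895152833}{961}$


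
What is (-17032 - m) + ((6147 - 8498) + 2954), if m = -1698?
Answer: -14731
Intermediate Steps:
(-17032 - m) + ((6147 - 8498) + 2954) = (-17032 - 1*(-1698)) + ((6147 - 8498) + 2954) = (-17032 + 1698) + (-2351 + 2954) = -15334 + 603 = -14731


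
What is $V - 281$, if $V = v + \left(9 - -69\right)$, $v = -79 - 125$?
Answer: $-407$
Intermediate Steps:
$v = -204$ ($v = -79 - 125 = -204$)
$V = -126$ ($V = -204 + \left(9 - -69\right) = -204 + \left(9 + 69\right) = -204 + 78 = -126$)
$V - 281 = -126 - 281 = -407$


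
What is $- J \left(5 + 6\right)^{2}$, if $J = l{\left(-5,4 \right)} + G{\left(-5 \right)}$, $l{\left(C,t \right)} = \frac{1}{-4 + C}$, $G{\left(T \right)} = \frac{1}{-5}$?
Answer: $\frac{1694}{45} \approx 37.644$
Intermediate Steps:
$G{\left(T \right)} = - \frac{1}{5}$
$J = - \frac{14}{45}$ ($J = \frac{1}{-4 - 5} - \frac{1}{5} = \frac{1}{-9} - \frac{1}{5} = - \frac{1}{9} - \frac{1}{5} = - \frac{14}{45} \approx -0.31111$)
$- J \left(5 + 6\right)^{2} = - \frac{\left(-14\right) \left(5 + 6\right)^{2}}{45} = - \frac{\left(-14\right) 11^{2}}{45} = - \frac{\left(-14\right) 121}{45} = \left(-1\right) \left(- \frac{1694}{45}\right) = \frac{1694}{45}$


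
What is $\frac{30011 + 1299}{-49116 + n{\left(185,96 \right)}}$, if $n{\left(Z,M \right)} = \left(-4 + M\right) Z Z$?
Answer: $\frac{15655}{1549792} \approx 0.010101$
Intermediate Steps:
$n{\left(Z,M \right)} = Z^{2} \left(-4 + M\right)$ ($n{\left(Z,M \right)} = \left(-4 + M\right) Z^{2} = Z^{2} \left(-4 + M\right)$)
$\frac{30011 + 1299}{-49116 + n{\left(185,96 \right)}} = \frac{30011 + 1299}{-49116 + 185^{2} \left(-4 + 96\right)} = \frac{31310}{-49116 + 34225 \cdot 92} = \frac{31310}{-49116 + 3148700} = \frac{31310}{3099584} = 31310 \cdot \frac{1}{3099584} = \frac{15655}{1549792}$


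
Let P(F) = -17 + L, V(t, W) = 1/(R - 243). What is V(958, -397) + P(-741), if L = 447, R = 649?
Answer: 174581/406 ≈ 430.00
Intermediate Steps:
V(t, W) = 1/406 (V(t, W) = 1/(649 - 243) = 1/406)
P(F) = 430 (P(F) = -17 + 447 = 430)
V(958, -397) + P(-741) = 1/406 + 430 = 174581/406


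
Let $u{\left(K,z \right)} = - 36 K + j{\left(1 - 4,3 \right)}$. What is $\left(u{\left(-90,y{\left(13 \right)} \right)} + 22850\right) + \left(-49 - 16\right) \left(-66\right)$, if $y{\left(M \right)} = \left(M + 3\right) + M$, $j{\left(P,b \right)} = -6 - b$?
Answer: $30371$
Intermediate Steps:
$y{\left(M \right)} = 3 + 2 M$ ($y{\left(M \right)} = \left(3 + M\right) + M = 3 + 2 M$)
$u{\left(K,z \right)} = -9 - 36 K$ ($u{\left(K,z \right)} = - 36 K - 9 = -9 - 36 K$)
$\left(u{\left(-90,y{\left(13 \right)} \right)} + 22850\right) + \left(-49 - 16\right) \left(-66\right) = \left(\left(-9 - -3240\right) + 22850\right) + \left(-49 - 16\right) \left(-66\right) = \left(\left(-9 + 3240\right) + 22850\right) - -4290 = \left(3231 + 22850\right) + 4290 = 26081 + 4290 = 30371$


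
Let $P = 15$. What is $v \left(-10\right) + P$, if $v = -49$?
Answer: $505$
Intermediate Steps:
$v \left(-10\right) + P = \left(-49\right) \left(-10\right) + 15 = 490 + 15 = 505$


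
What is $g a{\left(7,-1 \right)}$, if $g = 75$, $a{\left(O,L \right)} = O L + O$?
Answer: $0$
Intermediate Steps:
$a{\left(O,L \right)} = O + L O$ ($a{\left(O,L \right)} = L O + O = O + L O$)
$g a{\left(7,-1 \right)} = 75 \cdot 7 \left(1 - 1\right) = 75 \cdot 7 \cdot 0 = 75 \cdot 0 = 0$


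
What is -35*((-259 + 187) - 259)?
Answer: 11585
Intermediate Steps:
-35*((-259 + 187) - 259) = -35*(-72 - 259) = -35*(-331) = 11585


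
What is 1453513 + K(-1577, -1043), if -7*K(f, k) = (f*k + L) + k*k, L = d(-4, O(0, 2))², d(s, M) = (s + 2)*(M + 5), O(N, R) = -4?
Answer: 7441927/7 ≈ 1.0631e+6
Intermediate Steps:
d(s, M) = (2 + s)*(5 + M)
L = 4 (L = (10 + 2*(-4) + 5*(-4) - 4*(-4))² = (10 - 8 - 20 + 16)² = (-2)² = 4)
K(f, k) = -4/7 - k²/7 - f*k/7 (K(f, k) = -((f*k + 4) + k*k)/7 = -((4 + f*k) + k²)/7 = -(4 + k² + f*k)/7 = -4/7 - k²/7 - f*k/7)
1453513 + K(-1577, -1043) = 1453513 + (-4/7 - ⅐*(-1043)² - ⅐*(-1577)*(-1043)) = 1453513 + (-4/7 - ⅐*1087849 - 234973) = 1453513 + (-4/7 - 155407 - 234973) = 1453513 - 2732664/7 = 7441927/7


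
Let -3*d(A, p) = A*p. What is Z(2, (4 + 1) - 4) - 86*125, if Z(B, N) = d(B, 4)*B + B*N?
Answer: -32260/3 ≈ -10753.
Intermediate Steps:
d(A, p) = -A*p/3
Z(B, N) = -4*B²/3 + B*N (Z(B, N) = (-⅓*B*4)*B + B*N = (-4*B/3)*B + B*N = -4*B²/3 + B*N)
Z(2, (4 + 1) - 4) - 86*125 = (⅓)*2*(-4*2 + 3*((4 + 1) - 4)) - 86*125 = (⅓)*2*(-8 + 3*(5 - 4)) - 10750 = (⅓)*2*(-8 + 3*1) - 10750 = (⅓)*2*(-8 + 3) - 10750 = (⅓)*2*(-5) - 10750 = -10/3 - 10750 = -32260/3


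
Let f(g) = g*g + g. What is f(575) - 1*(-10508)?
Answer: 341708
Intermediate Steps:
f(g) = g + g² (f(g) = g² + g = g + g²)
f(575) - 1*(-10508) = 575*(1 + 575) - 1*(-10508) = 575*576 + 10508 = 331200 + 10508 = 341708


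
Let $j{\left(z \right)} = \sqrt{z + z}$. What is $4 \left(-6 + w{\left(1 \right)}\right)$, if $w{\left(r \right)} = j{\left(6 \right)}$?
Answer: $-24 + 8 \sqrt{3} \approx -10.144$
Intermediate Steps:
$j{\left(z \right)} = \sqrt{2} \sqrt{z}$ ($j{\left(z \right)} = \sqrt{2 z} = \sqrt{2} \sqrt{z}$)
$w{\left(r \right)} = 2 \sqrt{3}$ ($w{\left(r \right)} = \sqrt{2} \sqrt{6} = 2 \sqrt{3}$)
$4 \left(-6 + w{\left(1 \right)}\right) = 4 \left(-6 + 2 \sqrt{3}\right) = -24 + 8 \sqrt{3}$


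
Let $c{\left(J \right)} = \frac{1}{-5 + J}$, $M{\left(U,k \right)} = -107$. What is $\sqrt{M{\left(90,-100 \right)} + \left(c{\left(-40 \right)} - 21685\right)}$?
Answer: $\frac{i \sqrt{4903205}}{15} \approx 147.62 i$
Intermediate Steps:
$\sqrt{M{\left(90,-100 \right)} + \left(c{\left(-40 \right)} - 21685\right)} = \sqrt{-107 - \left(21685 - \frac{1}{-5 - 40}\right)} = \sqrt{-107 - \left(21685 - \frac{1}{-45}\right)} = \sqrt{-107 - \frac{975826}{45}} = \sqrt{- \frac{980641}{45}} = \frac{i \sqrt{4903205}}{15}$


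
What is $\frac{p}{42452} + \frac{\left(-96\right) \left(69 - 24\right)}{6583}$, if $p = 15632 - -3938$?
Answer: $- \frac{27281665}{139730758} \approx -0.19524$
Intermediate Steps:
$p = 19570$ ($p = 15632 + 3938 = 19570$)
$\frac{p}{42452} + \frac{\left(-96\right) \left(69 - 24\right)}{6583} = \frac{19570}{42452} + \frac{\left(-96\right) \left(69 - 24\right)}{6583} = 19570 \cdot \frac{1}{42452} + \left(-96\right) 45 \cdot \frac{1}{6583} = \frac{9785}{21226} - \frac{4320}{6583} = - \frac{27281665}{139730758}$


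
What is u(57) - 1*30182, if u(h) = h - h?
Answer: -30182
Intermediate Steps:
u(h) = 0
u(57) - 1*30182 = 0 - 1*30182 = 0 - 30182 = -30182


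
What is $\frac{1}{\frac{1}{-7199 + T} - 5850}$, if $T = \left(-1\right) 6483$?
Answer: $- \frac{13682}{80039701} \approx -0.00017094$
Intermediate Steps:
$T = -6483$
$\frac{1}{\frac{1}{-7199 + T} - 5850} = \frac{1}{\frac{1}{-7199 - 6483} - 5850} = \frac{1}{\frac{1}{-13682} - 5850} = \frac{1}{- \frac{1}{13682} - 5850} = \frac{1}{- \frac{80039701}{13682}} = - \frac{13682}{80039701}$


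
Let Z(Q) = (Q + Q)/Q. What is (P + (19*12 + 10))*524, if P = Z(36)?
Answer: 125760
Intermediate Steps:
Z(Q) = 2 (Z(Q) = (2*Q)/Q = 2)
P = 2
(P + (19*12 + 10))*524 = (2 + (19*12 + 10))*524 = (2 + (228 + 10))*524 = (2 + 238)*524 = 240*524 = 125760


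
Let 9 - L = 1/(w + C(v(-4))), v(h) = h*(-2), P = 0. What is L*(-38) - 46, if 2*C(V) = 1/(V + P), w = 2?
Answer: -12196/33 ≈ -369.58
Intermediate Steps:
v(h) = -2*h
C(V) = 1/(2*V) (C(V) = 1/(2*(V + 0)) = 1/(2*V))
L = 281/33 (L = 9 - 1/(2 + 1/(2*((-2*(-4))))) = 9 - 1/(2 + (½)/8) = 9 - 1/(2 + (½)*(⅛)) = 9 - 1/(2 + 1/16) = 9 - 1/33/16 = 9 - 1*16/33 = 9 - 16/33 = 281/33 ≈ 8.5152)
L*(-38) - 46 = (281/33)*(-38) - 46 = -10678/33 - 46 = -12196/33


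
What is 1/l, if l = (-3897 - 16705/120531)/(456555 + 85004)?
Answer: -65274647829/469726012 ≈ -138.96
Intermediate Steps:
l = -469726012/65274647829 (l = (-3897 - 16705*1/120531)/541559 = (-3897 - 16705/120531)*(1/541559) = -469726012/120531*1/541559 = -469726012/65274647829 ≈ -0.0071962)
1/l = 1/(-469726012/65274647829) = -65274647829/469726012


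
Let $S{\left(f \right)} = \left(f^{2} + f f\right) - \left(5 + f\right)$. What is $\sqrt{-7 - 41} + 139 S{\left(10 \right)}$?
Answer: $25715 + 4 i \sqrt{3} \approx 25715.0 + 6.9282 i$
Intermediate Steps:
$S{\left(f \right)} = -5 - f + 2 f^{2}$ ($S{\left(f \right)} = \left(f^{2} + f^{2}\right) - \left(5 + f\right) = 2 f^{2} - \left(5 + f\right) = -5 - f + 2 f^{2}$)
$\sqrt{-7 - 41} + 139 S{\left(10 \right)} = \sqrt{-7 - 41} + 139 \left(-5 - 10 + 2 \cdot 10^{2}\right) = \sqrt{-48} + 139 \left(-5 - 10 + 2 \cdot 100\right) = 4 i \sqrt{3} + 139 \left(-5 - 10 + 200\right) = 4 i \sqrt{3} + 139 \cdot 185 = 4 i \sqrt{3} + 25715 = 25715 + 4 i \sqrt{3}$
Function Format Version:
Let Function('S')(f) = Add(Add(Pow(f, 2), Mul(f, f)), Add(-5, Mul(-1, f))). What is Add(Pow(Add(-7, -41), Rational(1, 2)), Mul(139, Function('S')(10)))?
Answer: Add(25715, Mul(4, I, Pow(3, Rational(1, 2)))) ≈ Add(25715., Mul(6.9282, I))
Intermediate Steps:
Function('S')(f) = Add(-5, Mul(-1, f), Mul(2, Pow(f, 2))) (Function('S')(f) = Add(Add(Pow(f, 2), Pow(f, 2)), Add(-5, Mul(-1, f))) = Add(Mul(2, Pow(f, 2)), Add(-5, Mul(-1, f))) = Add(-5, Mul(-1, f), Mul(2, Pow(f, 2))))
Add(Pow(Add(-7, -41), Rational(1, 2)), Mul(139, Function('S')(10))) = Add(Pow(Add(-7, -41), Rational(1, 2)), Mul(139, Add(-5, Mul(-1, 10), Mul(2, Pow(10, 2))))) = Add(Pow(-48, Rational(1, 2)), Mul(139, Add(-5, -10, Mul(2, 100)))) = Add(Mul(4, I, Pow(3, Rational(1, 2))), Mul(139, Add(-5, -10, 200))) = Add(Mul(4, I, Pow(3, Rational(1, 2))), Mul(139, 185)) = Add(Mul(4, I, Pow(3, Rational(1, 2))), 25715) = Add(25715, Mul(4, I, Pow(3, Rational(1, 2))))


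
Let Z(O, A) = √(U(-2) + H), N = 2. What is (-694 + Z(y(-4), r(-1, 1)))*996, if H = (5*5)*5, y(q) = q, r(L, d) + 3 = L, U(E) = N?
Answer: -691224 + 996*√127 ≈ -6.8000e+5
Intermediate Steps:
U(E) = 2
r(L, d) = -3 + L
H = 125 (H = 25*5 = 125)
Z(O, A) = √127 (Z(O, A) = √(2 + 125) = √127)
(-694 + Z(y(-4), r(-1, 1)))*996 = (-694 + √127)*996 = -691224 + 996*√127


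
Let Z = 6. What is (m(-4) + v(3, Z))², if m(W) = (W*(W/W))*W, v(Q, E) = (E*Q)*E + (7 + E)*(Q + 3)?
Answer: 40804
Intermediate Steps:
v(Q, E) = Q*E² + (3 + Q)*(7 + E) (v(Q, E) = Q*E² + (7 + E)*(3 + Q) = Q*E² + (3 + Q)*(7 + E))
m(W) = W² (m(W) = (W*1)*W = W*W = W²)
(m(-4) + v(3, Z))² = ((-4)² + (21 + 3*6 + 7*3 + 6*3 + 3*6²))² = (16 + (21 + 18 + 21 + 18 + 3*36))² = (16 + (21 + 18 + 21 + 18 + 108))² = (16 + 186)² = 202² = 40804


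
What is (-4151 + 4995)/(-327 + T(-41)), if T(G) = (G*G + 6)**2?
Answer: 422/1422821 ≈ 0.00029659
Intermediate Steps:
T(G) = (6 + G**2)**2 (T(G) = (G**2 + 6)**2 = (6 + G**2)**2)
(-4151 + 4995)/(-327 + T(-41)) = (-4151 + 4995)/(-327 + (6 + (-41)**2)**2) = 844/(-327 + (6 + 1681)**2) = 844/(-327 + 1687**2) = 844/(-327 + 2845969) = 844/2845642 = 844*(1/2845642) = 422/1422821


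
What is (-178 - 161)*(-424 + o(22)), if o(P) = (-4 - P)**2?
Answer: -85428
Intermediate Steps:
(-178 - 161)*(-424 + o(22)) = (-178 - 161)*(-424 + (4 + 22)**2) = -339*(-424 + 26**2) = -339*(-424 + 676) = -339*252 = -85428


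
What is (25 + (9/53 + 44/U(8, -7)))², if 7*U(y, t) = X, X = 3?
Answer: 413146276/25281 ≈ 16342.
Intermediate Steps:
U(y, t) = 3/7 (U(y, t) = (⅐)*3 = 3/7)
(25 + (9/53 + 44/U(8, -7)))² = (25 + (9/53 + 44/(3/7)))² = (25 + (9*(1/53) + 44*(7/3)))² = (25 + (9/53 + 308/3))² = (25 + 16351/159)² = (20326/159)² = 413146276/25281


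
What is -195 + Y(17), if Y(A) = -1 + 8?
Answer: -188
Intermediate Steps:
Y(A) = 7
-195 + Y(17) = -195 + 7 = -188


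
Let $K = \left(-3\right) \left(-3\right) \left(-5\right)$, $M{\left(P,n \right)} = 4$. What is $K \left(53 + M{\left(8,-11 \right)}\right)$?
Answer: $-2565$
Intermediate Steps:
$K = -45$ ($K = 9 \left(-5\right) = -45$)
$K \left(53 + M{\left(8,-11 \right)}\right) = - 45 \left(53 + 4\right) = \left(-45\right) 57 = -2565$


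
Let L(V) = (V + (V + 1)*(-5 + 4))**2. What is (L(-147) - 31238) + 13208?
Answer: -18029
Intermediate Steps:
L(V) = 1 (L(V) = (V + (1 + V)*(-1))**2 = (V + (-1 - V))**2 = (-1)**2 = 1)
(L(-147) - 31238) + 13208 = (1 - 31238) + 13208 = -31237 + 13208 = -18029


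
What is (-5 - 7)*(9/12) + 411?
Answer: 402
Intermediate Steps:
(-5 - 7)*(9/12) + 411 = -108/12 + 411 = -12*3/4 + 411 = -9 + 411 = 402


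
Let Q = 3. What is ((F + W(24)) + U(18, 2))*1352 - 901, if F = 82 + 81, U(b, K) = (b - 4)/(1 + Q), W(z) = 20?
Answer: 251247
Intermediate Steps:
U(b, K) = -1 + b/4 (U(b, K) = (b - 4)/(1 + 3) = (-4 + b)/4 = (-4 + b)*(¼) = -1 + b/4)
F = 163
((F + W(24)) + U(18, 2))*1352 - 901 = ((163 + 20) + (-1 + (¼)*18))*1352 - 901 = (183 + (-1 + 9/2))*1352 - 901 = (183 + 7/2)*1352 - 901 = (373/2)*1352 - 901 = 252148 - 901 = 251247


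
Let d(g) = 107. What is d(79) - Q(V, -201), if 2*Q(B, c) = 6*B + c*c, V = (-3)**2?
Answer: -40241/2 ≈ -20121.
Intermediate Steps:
V = 9
Q(B, c) = c**2/2 + 3*B (Q(B, c) = (6*B + c*c)/2 = (6*B + c**2)/2 = (c**2 + 6*B)/2 = c**2/2 + 3*B)
d(79) - Q(V, -201) = 107 - ((1/2)*(-201)**2 + 3*9) = 107 - ((1/2)*40401 + 27) = 107 - (40401/2 + 27) = 107 - 1*40455/2 = 107 - 40455/2 = -40241/2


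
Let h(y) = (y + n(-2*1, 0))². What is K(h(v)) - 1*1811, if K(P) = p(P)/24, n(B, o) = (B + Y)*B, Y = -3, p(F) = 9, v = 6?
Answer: -14485/8 ≈ -1810.6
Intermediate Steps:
n(B, o) = B*(-3 + B) (n(B, o) = (B - 3)*B = (-3 + B)*B = B*(-3 + B))
h(y) = (10 + y)² (h(y) = (y + (-2*1)*(-3 - 2*1))² = (y - 2*(-3 - 2))² = (y - 2*(-5))² = (y + 10)² = (10 + y)²)
K(P) = 3/8 (K(P) = 9/24 = 9*(1/24) = 3/8)
K(h(v)) - 1*1811 = 3/8 - 1*1811 = 3/8 - 1811 = -14485/8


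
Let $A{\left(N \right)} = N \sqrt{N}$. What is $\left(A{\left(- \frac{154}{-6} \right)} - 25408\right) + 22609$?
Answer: $-2799 + \frac{77 \sqrt{231}}{9} \approx -2669.0$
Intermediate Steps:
$A{\left(N \right)} = N^{\frac{3}{2}}$
$\left(A{\left(- \frac{154}{-6} \right)} - 25408\right) + 22609 = \left(\left(- \frac{154}{-6}\right)^{\frac{3}{2}} - 25408\right) + 22609 = \left(\left(\left(-154\right) \left(- \frac{1}{6}\right)\right)^{\frac{3}{2}} - 25408\right) + 22609 = \left(\left(\frac{77}{3}\right)^{\frac{3}{2}} - 25408\right) + 22609 = \left(\frac{77 \sqrt{231}}{9} - 25408\right) + 22609 = \left(-25408 + \frac{77 \sqrt{231}}{9}\right) + 22609 = -2799 + \frac{77 \sqrt{231}}{9}$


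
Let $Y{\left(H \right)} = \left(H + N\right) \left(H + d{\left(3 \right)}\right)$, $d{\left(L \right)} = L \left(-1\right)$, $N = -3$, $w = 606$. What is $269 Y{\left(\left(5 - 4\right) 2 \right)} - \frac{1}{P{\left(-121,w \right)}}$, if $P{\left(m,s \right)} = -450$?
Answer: $\frac{121051}{450} \approx 269.0$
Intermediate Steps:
$d{\left(L \right)} = - L$
$Y{\left(H \right)} = \left(-3 + H\right)^{2}$ ($Y{\left(H \right)} = \left(H - 3\right) \left(H - 3\right) = \left(-3 + H\right) \left(H - 3\right) = \left(-3 + H\right) \left(-3 + H\right) = \left(-3 + H\right)^{2}$)
$269 Y{\left(\left(5 - 4\right) 2 \right)} - \frac{1}{P{\left(-121,w \right)}} = 269 \left(9 + \left(\left(5 - 4\right) 2\right)^{2} - 6 \left(5 - 4\right) 2\right) - \frac{1}{-450} = 269 \left(9 + \left(1 \cdot 2\right)^{2} - 6 \cdot 1 \cdot 2\right) - - \frac{1}{450} = 269 \left(9 + 2^{2} - 12\right) + \frac{1}{450} = 269 \left(9 + 4 - 12\right) + \frac{1}{450} = 269 \cdot 1 + \frac{1}{450} = 269 + \frac{1}{450} = \frac{121051}{450}$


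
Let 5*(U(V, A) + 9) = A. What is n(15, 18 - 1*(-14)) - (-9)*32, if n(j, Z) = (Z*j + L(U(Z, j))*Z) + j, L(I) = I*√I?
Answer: 783 - 192*I*√6 ≈ 783.0 - 470.3*I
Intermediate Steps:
U(V, A) = -9 + A/5
L(I) = I^(3/2)
n(j, Z) = j + Z*j + Z*(-9 + j/5)^(3/2) (n(j, Z) = (Z*j + (-9 + j/5)^(3/2)*Z) + j = (Z*j + Z*(-9 + j/5)^(3/2)) + j = j + Z*j + Z*(-9 + j/5)^(3/2))
n(15, 18 - 1*(-14)) - (-9)*32 = (15 + (18 - 1*(-14))*15 + (18 - 1*(-14))*√5*(-45 + 15)^(3/2)/25) - (-9)*32 = (15 + (18 + 14)*15 + (18 + 14)*√5*(-30)^(3/2)/25) - 1*(-288) = (15 + 32*15 + (1/25)*32*√5*(-30*I*√30)) + 288 = (15 + 480 - 192*I*√6) + 288 = (495 - 192*I*√6) + 288 = 783 - 192*I*√6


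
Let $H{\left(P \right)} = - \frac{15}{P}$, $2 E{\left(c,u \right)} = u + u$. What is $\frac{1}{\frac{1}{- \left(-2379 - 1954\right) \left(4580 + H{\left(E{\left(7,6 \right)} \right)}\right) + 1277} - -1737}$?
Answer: $\frac{39671169}{68908820555} \approx 0.00057571$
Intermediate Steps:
$E{\left(c,u \right)} = u$ ($E{\left(c,u \right)} = \frac{u + u}{2} = \frac{2 u}{2} = u$)
$\frac{1}{\frac{1}{- \left(-2379 - 1954\right) \left(4580 + H{\left(E{\left(7,6 \right)} \right)}\right) + 1277} - -1737} = \frac{1}{\frac{1}{- \left(-2379 - 1954\right) \left(4580 - \frac{15}{6}\right) + 1277} - -1737} = \frac{1}{\frac{1}{- \left(-4333\right) \left(4580 - \frac{5}{2}\right) + 1277} + \left(-138 + 1875\right)} = \frac{1}{\frac{1}{- \left(-4333\right) \left(4580 - \frac{5}{2}\right) + 1277} + 1737} = \frac{1}{\frac{1}{- \frac{\left(-4333\right) 9155}{2} + 1277} + 1737} = \frac{1}{\frac{1}{\left(-1\right) \left(- \frac{39668615}{2}\right) + 1277} + 1737} = \frac{1}{\frac{1}{\frac{39668615}{2} + 1277} + 1737} = \frac{1}{\frac{1}{\frac{39671169}{2}} + 1737} = \frac{1}{\frac{2}{39671169} + 1737} = \frac{1}{\frac{68908820555}{39671169}} = \frac{39671169}{68908820555}$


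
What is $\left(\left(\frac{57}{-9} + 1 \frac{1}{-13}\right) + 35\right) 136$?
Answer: $\frac{151640}{39} \approx 3888.2$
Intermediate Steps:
$\left(\left(\frac{57}{-9} + 1 \frac{1}{-13}\right) + 35\right) 136 = \left(\left(57 \left(- \frac{1}{9}\right) + 1 \left(- \frac{1}{13}\right)\right) + 35\right) 136 = \left(\left(- \frac{19}{3} - \frac{1}{13}\right) + 35\right) 136 = \left(- \frac{250}{39} + 35\right) 136 = \frac{1115}{39} \cdot 136 = \frac{151640}{39}$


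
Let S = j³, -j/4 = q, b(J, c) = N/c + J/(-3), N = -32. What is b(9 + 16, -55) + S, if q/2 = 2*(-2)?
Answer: 5405441/165 ≈ 32760.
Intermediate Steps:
q = -8 (q = 2*(2*(-2)) = 2*(-4) = -8)
b(J, c) = -32/c - J/3 (b(J, c) = -32/c + J/(-3) = -32/c + J*(-⅓) = -32/c - J/3)
j = 32 (j = -4*(-8) = 32)
S = 32768 (S = 32³ = 32768)
b(9 + 16, -55) + S = (-32/(-55) - (9 + 16)/3) + 32768 = (-32*(-1/55) - ⅓*25) + 32768 = (32/55 - 25/3) + 32768 = -1279/165 + 32768 = 5405441/165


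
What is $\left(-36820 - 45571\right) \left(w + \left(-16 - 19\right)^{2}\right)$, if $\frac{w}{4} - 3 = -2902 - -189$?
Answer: $792189465$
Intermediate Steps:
$w = -10840$ ($w = 12 + 4 \left(-2902 - -189\right) = 12 + 4 \left(-2902 + 189\right) = 12 + 4 \left(-2713\right) = 12 - 10852 = -10840$)
$\left(-36820 - 45571\right) \left(w + \left(-16 - 19\right)^{2}\right) = \left(-36820 - 45571\right) \left(-10840 + \left(-16 - 19\right)^{2}\right) = - 82391 \left(-10840 + \left(-35\right)^{2}\right) = - 82391 \left(-10840 + 1225\right) = \left(-82391\right) \left(-9615\right) = 792189465$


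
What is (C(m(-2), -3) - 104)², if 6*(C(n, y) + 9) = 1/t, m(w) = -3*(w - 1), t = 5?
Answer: 11485321/900 ≈ 12761.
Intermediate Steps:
m(w) = 3 - 3*w (m(w) = -3*(-1 + w) = 3 - 3*w)
C(n, y) = -269/30 (C(n, y) = -9 + (⅙)/5 = -9 + (⅙)*(⅕) = -9 + 1/30 = -269/30)
(C(m(-2), -3) - 104)² = (-269/30 - 104)² = (-3389/30)² = 11485321/900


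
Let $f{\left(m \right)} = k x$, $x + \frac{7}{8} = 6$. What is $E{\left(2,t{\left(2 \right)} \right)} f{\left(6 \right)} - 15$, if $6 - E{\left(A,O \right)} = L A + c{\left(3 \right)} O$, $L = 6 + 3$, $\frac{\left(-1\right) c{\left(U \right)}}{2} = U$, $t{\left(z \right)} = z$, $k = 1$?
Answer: $-15$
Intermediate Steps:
$x = \frac{41}{8}$ ($x = - \frac{7}{8} + 6 = \frac{41}{8} \approx 5.125$)
$c{\left(U \right)} = - 2 U$
$L = 9$
$E{\left(A,O \right)} = 6 - 9 A + 6 O$ ($E{\left(A,O \right)} = 6 - \left(9 A + \left(-2\right) 3 O\right) = 6 - \left(9 A - 6 O\right) = 6 - \left(- 6 O + 9 A\right) = 6 - 9 A + 6 O$)
$f{\left(m \right)} = \frac{41}{8}$ ($f{\left(m \right)} = 1 \cdot \frac{41}{8} = \frac{41}{8}$)
$E{\left(2,t{\left(2 \right)} \right)} f{\left(6 \right)} - 15 = \left(6 - 18 + 6 \cdot 2\right) \frac{41}{8} - 15 = \left(6 - 18 + 12\right) \frac{41}{8} - 15 = 0 \cdot \frac{41}{8} - 15 = 0 - 15 = -15$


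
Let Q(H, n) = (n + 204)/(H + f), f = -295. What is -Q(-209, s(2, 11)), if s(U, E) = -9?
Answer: 65/168 ≈ 0.38690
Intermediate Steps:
Q(H, n) = (204 + n)/(-295 + H) (Q(H, n) = (n + 204)/(H - 295) = (204 + n)/(-295 + H))
-Q(-209, s(2, 11)) = -(204 - 9)/(-295 - 209) = -195/(-504) = -(-1)*195/504 = -1*(-65/168) = 65/168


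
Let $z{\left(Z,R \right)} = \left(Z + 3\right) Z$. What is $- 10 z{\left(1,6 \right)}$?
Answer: $-40$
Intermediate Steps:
$z{\left(Z,R \right)} = Z \left(3 + Z\right)$ ($z{\left(Z,R \right)} = \left(3 + Z\right) Z = Z \left(3 + Z\right)$)
$- 10 z{\left(1,6 \right)} = - 10 \cdot 1 \left(3 + 1\right) = - 10 \cdot 1 \cdot 4 = \left(-10\right) 4 = -40$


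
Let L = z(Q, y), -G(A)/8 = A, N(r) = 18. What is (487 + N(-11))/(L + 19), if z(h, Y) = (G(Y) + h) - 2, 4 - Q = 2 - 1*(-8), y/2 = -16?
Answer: 505/267 ≈ 1.8914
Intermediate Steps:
y = -32 (y = 2*(-16) = -32)
Q = -6 (Q = 4 - (2 - 1*(-8)) = 4 - (2 + 8) = 4 - 1*10 = 4 - 10 = -6)
G(A) = -8*A
z(h, Y) = -2 + h - 8*Y (z(h, Y) = (-8*Y + h) - 2 = (h - 8*Y) - 2 = -2 + h - 8*Y)
L = 248 (L = -2 - 6 - 8*(-32) = -2 - 6 + 256 = 248)
(487 + N(-11))/(L + 19) = (487 + 18)/(248 + 19) = 505/267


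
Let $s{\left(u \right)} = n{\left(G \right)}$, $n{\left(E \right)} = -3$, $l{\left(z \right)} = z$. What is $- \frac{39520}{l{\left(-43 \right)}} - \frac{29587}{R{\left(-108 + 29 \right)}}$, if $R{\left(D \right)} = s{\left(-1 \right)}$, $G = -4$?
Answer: $\frac{1390801}{129} \approx 10781.0$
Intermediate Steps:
$s{\left(u \right)} = -3$
$R{\left(D \right)} = -3$
$- \frac{39520}{l{\left(-43 \right)}} - \frac{29587}{R{\left(-108 + 29 \right)}} = - \frac{39520}{-43} - \frac{29587}{-3} = \left(-39520\right) \left(- \frac{1}{43}\right) - - \frac{29587}{3} = \frac{39520}{43} + \frac{29587}{3} = \frac{1390801}{129}$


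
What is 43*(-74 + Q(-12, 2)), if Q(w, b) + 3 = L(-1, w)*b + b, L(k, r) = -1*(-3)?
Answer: -2967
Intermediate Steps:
L(k, r) = 3
Q(w, b) = -3 + 4*b (Q(w, b) = -3 + (3*b + b) = -3 + 4*b)
43*(-74 + Q(-12, 2)) = 43*(-74 + (-3 + 4*2)) = 43*(-74 + (-3 + 8)) = 43*(-74 + 5) = 43*(-69) = -2967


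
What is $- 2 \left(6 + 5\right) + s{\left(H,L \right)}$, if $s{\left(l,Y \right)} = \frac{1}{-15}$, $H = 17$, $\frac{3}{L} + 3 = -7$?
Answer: $- \frac{331}{15} \approx -22.067$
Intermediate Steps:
$L = - \frac{3}{10}$ ($L = \frac{3}{-3 - 7} = \frac{3}{-10} = 3 \left(- \frac{1}{10}\right) = - \frac{3}{10} \approx -0.3$)
$s{\left(l,Y \right)} = - \frac{1}{15}$
$- 2 \left(6 + 5\right) + s{\left(H,L \right)} = - 2 \left(6 + 5\right) - \frac{1}{15} = \left(-2\right) 11 - \frac{1}{15} = -22 - \frac{1}{15} = - \frac{331}{15}$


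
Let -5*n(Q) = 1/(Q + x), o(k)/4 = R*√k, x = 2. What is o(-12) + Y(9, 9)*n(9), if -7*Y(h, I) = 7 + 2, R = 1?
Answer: 9/385 + 8*I*√3 ≈ 0.023377 + 13.856*I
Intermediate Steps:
Y(h, I) = -9/7 (Y(h, I) = -(7 + 2)/7 = -⅐*9 = -9/7)
o(k) = 4*√k (o(k) = 4*(1*√k) = 4*√k)
n(Q) = -1/(5*(2 + Q)) (n(Q) = -1/(5*(Q + 2)) = -1/(5*(2 + Q)))
o(-12) + Y(9, 9)*n(9) = 4*√(-12) - (-9)/(7*(10 + 5*9)) = 4*(2*I*√3) - (-9)/(7*(10 + 45)) = 8*I*√3 - (-9)/(7*55) = 8*I*√3 - 9/7*(-1/55) = 8*I*√3 + 9/385 = 9/385 + 8*I*√3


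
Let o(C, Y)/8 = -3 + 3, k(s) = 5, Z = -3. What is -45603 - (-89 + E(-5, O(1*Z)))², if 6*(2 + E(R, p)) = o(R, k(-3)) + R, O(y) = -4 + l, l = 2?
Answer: -1945309/36 ≈ -54036.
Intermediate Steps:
O(y) = -2 (O(y) = -4 + 2 = -2)
o(C, Y) = 0 (o(C, Y) = 8*(-3 + 3) = 8*0 = 0)
E(R, p) = -2 + R/6 (E(R, p) = -2 + (0 + R)/6 = -2 + R/6)
-45603 - (-89 + E(-5, O(1*Z)))² = -45603 - (-89 + (-2 + (⅙)*(-5)))² = -45603 - (-89 + (-2 - ⅚))² = -45603 - (-89 - 17/6)² = -45603 - (-551/6)² = -45603 - 1*303601/36 = -45603 - 303601/36 = -1945309/36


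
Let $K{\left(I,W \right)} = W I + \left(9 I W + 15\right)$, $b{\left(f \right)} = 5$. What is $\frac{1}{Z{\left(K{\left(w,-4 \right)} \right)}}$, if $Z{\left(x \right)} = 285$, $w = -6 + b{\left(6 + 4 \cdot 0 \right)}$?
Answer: $\frac{1}{285} \approx 0.0035088$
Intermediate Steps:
$w = -1$ ($w = -6 + 5 = -1$)
$K{\left(I,W \right)} = 15 + 10 I W$ ($K{\left(I,W \right)} = I W + \left(9 I W + 15\right) = I W + \left(15 + 9 I W\right) = 15 + 10 I W$)
$\frac{1}{Z{\left(K{\left(w,-4 \right)} \right)}} = \frac{1}{285}$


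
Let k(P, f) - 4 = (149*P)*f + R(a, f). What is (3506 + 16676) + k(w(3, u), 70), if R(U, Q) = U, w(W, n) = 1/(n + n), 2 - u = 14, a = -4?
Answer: 236969/12 ≈ 19747.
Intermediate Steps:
u = -12 (u = 2 - 1*14 = 2 - 14 = -12)
w(W, n) = 1/(2*n)
k(P, f) = 149*P*f (k(P, f) = 4 + ((149*P)*f - 4) = 4 + (149*P*f - 4) = 4 + (-4 + 149*P*f) = 149*P*f)
(3506 + 16676) + k(w(3, u), 70) = (3506 + 16676) + 149*((½)/(-12))*70 = 20182 + 149*((½)*(-1/12))*70 = 20182 + 149*(-1/24)*70 = 20182 - 5215/12 = 236969/12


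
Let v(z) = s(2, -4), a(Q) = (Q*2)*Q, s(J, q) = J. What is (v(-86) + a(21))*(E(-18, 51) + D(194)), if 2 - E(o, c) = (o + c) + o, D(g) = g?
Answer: 160004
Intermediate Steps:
E(o, c) = 2 - c - 2*o (E(o, c) = 2 - ((o + c) + o) = 2 - ((c + o) + o) = 2 - (c + 2*o) = 2 + (-c - 2*o) = 2 - c - 2*o)
a(Q) = 2*Q**2 (a(Q) = (2*Q)*Q = 2*Q**2)
v(z) = 2
(v(-86) + a(21))*(E(-18, 51) + D(194)) = (2 + 2*21**2)*((2 - 1*51 - 2*(-18)) + 194) = (2 + 2*441)*((2 - 51 + 36) + 194) = (2 + 882)*(-13 + 194) = 884*181 = 160004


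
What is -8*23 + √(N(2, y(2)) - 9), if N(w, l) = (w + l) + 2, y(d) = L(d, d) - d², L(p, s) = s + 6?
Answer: -184 + I ≈ -184.0 + 1.0*I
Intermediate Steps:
L(p, s) = 6 + s
y(d) = 6 + d - d² (y(d) = (6 + d) - d² = 6 + d - d²)
N(w, l) = 2 + l + w (N(w, l) = (l + w) + 2 = 2 + l + w)
-8*23 + √(N(2, y(2)) - 9) = -8*23 + √((2 + (6 + 2 - 1*2²) + 2) - 9) = -184 + √((2 + (6 + 2 - 1*4) + 2) - 9) = -184 + √((2 + (6 + 2 - 4) + 2) - 9) = -184 + √((2 + 4 + 2) - 9) = -184 + √(8 - 9) = -184 + √(-1) = -184 + I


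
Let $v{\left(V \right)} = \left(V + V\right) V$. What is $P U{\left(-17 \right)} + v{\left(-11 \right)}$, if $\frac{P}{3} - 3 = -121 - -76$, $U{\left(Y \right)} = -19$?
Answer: $2636$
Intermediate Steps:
$P = -126$ ($P = 9 + 3 \left(-121 - -76\right) = 9 + 3 \left(-121 + 76\right) = 9 + 3 \left(-45\right) = 9 - 135 = -126$)
$v{\left(V \right)} = 2 V^{2}$ ($v{\left(V \right)} = 2 V V = 2 V^{2}$)
$P U{\left(-17 \right)} + v{\left(-11 \right)} = \left(-126\right) \left(-19\right) + 2 \left(-11\right)^{2} = 2394 + 2 \cdot 121 = 2394 + 242 = 2636$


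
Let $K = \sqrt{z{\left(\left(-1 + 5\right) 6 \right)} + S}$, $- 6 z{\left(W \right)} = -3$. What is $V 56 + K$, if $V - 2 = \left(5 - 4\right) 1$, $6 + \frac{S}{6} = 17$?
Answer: $168 + \frac{\sqrt{266}}{2} \approx 176.15$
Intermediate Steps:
$S = 66$ ($S = -36 + 6 \cdot 17 = -36 + 102 = 66$)
$V = 3$ ($V = 2 + \left(5 - 4\right) 1 = 2 + 1 \cdot 1 = 2 + 1 = 3$)
$z{\left(W \right)} = \frac{1}{2}$ ($z{\left(W \right)} = \left(- \frac{1}{6}\right) \left(-3\right) = \frac{1}{2}$)
$K = \frac{\sqrt{266}}{2}$ ($K = \sqrt{\frac{1}{2} + 66} = \sqrt{\frac{133}{2}} = \frac{\sqrt{266}}{2} \approx 8.1548$)
$V 56 + K = 3 \cdot 56 + \frac{\sqrt{266}}{2} = 168 + \frac{\sqrt{266}}{2}$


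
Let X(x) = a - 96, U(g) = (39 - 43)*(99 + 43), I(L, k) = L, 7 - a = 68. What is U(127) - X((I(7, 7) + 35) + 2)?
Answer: -411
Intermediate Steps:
a = -61 (a = 7 - 1*68 = 7 - 68 = -61)
U(g) = -568 (U(g) = -4*142 = -568)
X(x) = -157 (X(x) = -61 - 96 = -157)
U(127) - X((I(7, 7) + 35) + 2) = -568 - 1*(-157) = -568 + 157 = -411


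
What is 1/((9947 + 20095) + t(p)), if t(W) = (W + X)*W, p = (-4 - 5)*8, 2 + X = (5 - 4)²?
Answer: 1/35298 ≈ 2.8330e-5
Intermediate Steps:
X = -1 (X = -2 + (5 - 4)² = -2 + 1² = -2 + 1 = -1)
p = -72 (p = -9*8 = -72)
t(W) = W*(-1 + W) (t(W) = (W - 1)*W = (-1 + W)*W = W*(-1 + W))
1/((9947 + 20095) + t(p)) = 1/((9947 + 20095) - 72*(-1 - 72)) = 1/(30042 - 72*(-73)) = 1/(30042 + 5256) = 1/35298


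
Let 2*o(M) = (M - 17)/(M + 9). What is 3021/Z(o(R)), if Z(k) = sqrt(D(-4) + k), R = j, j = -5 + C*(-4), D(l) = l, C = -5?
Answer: -6042*I*sqrt(582)/97 ≈ -1502.7*I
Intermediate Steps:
j = 15 (j = -5 - 5*(-4) = -5 + 20 = 15)
R = 15
o(M) = (-17 + M)/(2*(9 + M)) (o(M) = ((M - 17)/(M + 9))/2 = ((-17 + M)/(9 + M))/2 = (-17 + M)/(2*(9 + M)))
Z(k) = sqrt(-4 + k)
3021/Z(o(R)) = 3021/(sqrt(-4 + (-17 + 15)/(2*(9 + 15)))) = 3021/(sqrt(-4 + (1/2)*(-2)/24)) = 3021/(sqrt(-4 + (1/2)*(1/24)*(-2))) = 3021/(sqrt(-4 - 1/24)) = 3021/(sqrt(-97/24)) = 3021/((I*sqrt(582)/12)) = 3021*(-2*I*sqrt(582)/97) = -6042*I*sqrt(582)/97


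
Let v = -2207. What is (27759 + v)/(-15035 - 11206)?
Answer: -25552/26241 ≈ -0.97374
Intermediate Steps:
(27759 + v)/(-15035 - 11206) = (27759 - 2207)/(-15035 - 11206) = 25552/(-26241) = 25552*(-1/26241) = -25552/26241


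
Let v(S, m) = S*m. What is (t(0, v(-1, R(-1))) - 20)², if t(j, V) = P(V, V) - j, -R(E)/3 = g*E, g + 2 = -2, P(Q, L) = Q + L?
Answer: 16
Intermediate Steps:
P(Q, L) = L + Q
g = -4 (g = -2 - 2 = -4)
R(E) = 12*E (R(E) = -(-12)*E = 12*E)
t(j, V) = -j + 2*V (t(j, V) = (V + V) - j = 2*V - j = -j + 2*V)
(t(0, v(-1, R(-1))) - 20)² = ((-1*0 + 2*(-12*(-1))) - 20)² = ((0 + 2*(-1*(-12))) - 20)² = ((0 + 2*12) - 20)² = ((0 + 24) - 20)² = (24 - 20)² = 4² = 16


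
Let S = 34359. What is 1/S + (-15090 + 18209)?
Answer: 107165722/34359 ≈ 3119.0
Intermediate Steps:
1/S + (-15090 + 18209) = 1/34359 + (-15090 + 18209) = 1/34359 + 3119 = 107165722/34359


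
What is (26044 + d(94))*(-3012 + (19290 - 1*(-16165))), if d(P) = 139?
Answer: 849455069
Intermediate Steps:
(26044 + d(94))*(-3012 + (19290 - 1*(-16165))) = (26044 + 139)*(-3012 + (19290 - 1*(-16165))) = 26183*(-3012 + (19290 + 16165)) = 26183*(-3012 + 35455) = 26183*32443 = 849455069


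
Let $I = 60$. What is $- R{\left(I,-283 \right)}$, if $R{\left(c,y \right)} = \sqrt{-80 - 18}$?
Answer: $- 7 i \sqrt{2} \approx - 9.8995 i$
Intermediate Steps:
$R{\left(c,y \right)} = 7 i \sqrt{2}$ ($R{\left(c,y \right)} = \sqrt{-98} = 7 i \sqrt{2}$)
$- R{\left(I,-283 \right)} = - 7 i \sqrt{2}$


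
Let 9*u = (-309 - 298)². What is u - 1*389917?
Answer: -3140804/9 ≈ -3.4898e+5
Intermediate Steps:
u = 368449/9 (u = (-309 - 298)²/9 = (⅑)*(-607)² = (⅑)*368449 = 368449/9 ≈ 40939.)
u - 1*389917 = 368449/9 - 1*389917 = 368449/9 - 389917 = -3140804/9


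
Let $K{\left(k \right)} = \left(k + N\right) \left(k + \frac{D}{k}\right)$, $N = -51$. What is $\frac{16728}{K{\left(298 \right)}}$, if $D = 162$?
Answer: $\frac{2492472}{10987301} \approx 0.22685$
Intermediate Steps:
$K{\left(k \right)} = \left(-51 + k\right) \left(k + \frac{162}{k}\right)$ ($K{\left(k \right)} = \left(k - 51\right) \left(k + \frac{162}{k}\right) = \left(-51 + k\right) \left(k + \frac{162}{k}\right)$)
$\frac{16728}{K{\left(298 \right)}} = \frac{16728}{162 + 298^{2} - \frac{8262}{298} - 15198} = \frac{16728}{162 + 88804 - \frac{4131}{149} - 15198} = \frac{16728}{\frac{10987301}{149}} = 16728 \cdot \frac{149}{10987301} = \frac{2492472}{10987301}$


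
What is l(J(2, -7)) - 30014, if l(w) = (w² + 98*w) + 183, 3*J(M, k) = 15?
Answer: -29316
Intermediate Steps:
J(M, k) = 5 (J(M, k) = (⅓)*15 = 5)
l(w) = 183 + w² + 98*w
l(J(2, -7)) - 30014 = (183 + 5² + 98*5) - 30014 = (183 + 25 + 490) - 30014 = 698 - 30014 = -29316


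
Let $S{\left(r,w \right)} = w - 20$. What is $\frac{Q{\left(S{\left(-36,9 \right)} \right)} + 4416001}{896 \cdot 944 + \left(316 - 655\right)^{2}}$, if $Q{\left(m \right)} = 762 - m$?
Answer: $\frac{4416774}{960745} \approx 4.5972$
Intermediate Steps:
$S{\left(r,w \right)} = -20 + w$
$\frac{Q{\left(S{\left(-36,9 \right)} \right)} + 4416001}{896 \cdot 944 + \left(316 - 655\right)^{2}} = \frac{\left(762 - \left(-20 + 9\right)\right) + 4416001}{896 \cdot 944 + \left(316 - 655\right)^{2}} = \frac{\left(762 - -11\right) + 4416001}{845824 + \left(-339\right)^{2}} = \frac{\left(762 + 11\right) + 4416001}{845824 + 114921} = \frac{773 + 4416001}{960745} = 4416774 \cdot \frac{1}{960745} = \frac{4416774}{960745}$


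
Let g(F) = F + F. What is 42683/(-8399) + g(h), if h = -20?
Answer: -378643/8399 ≈ -45.082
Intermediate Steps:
g(F) = 2*F
42683/(-8399) + g(h) = 42683/(-8399) + 2*(-20) = 42683*(-1/8399) - 40 = -42683/8399 - 40 = -378643/8399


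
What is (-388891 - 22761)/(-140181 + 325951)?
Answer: -205826/92885 ≈ -2.2159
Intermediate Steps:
(-388891 - 22761)/(-140181 + 325951) = -411652/185770 = -411652*1/185770 = -205826/92885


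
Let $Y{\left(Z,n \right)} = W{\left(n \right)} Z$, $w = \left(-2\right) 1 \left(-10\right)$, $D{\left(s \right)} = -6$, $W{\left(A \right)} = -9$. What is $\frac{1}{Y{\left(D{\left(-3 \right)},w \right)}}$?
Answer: $\frac{1}{54} \approx 0.018519$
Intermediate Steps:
$w = 20$ ($w = \left(-2\right) \left(-10\right) = 20$)
$Y{\left(Z,n \right)} = - 9 Z$
$\frac{1}{Y{\left(D{\left(-3 \right)},w \right)}} = \frac{1}{\left(-9\right) \left(-6\right)} = \frac{1}{54}$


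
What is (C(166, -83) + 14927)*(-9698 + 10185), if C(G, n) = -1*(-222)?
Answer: 7377563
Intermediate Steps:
C(G, n) = 222
(C(166, -83) + 14927)*(-9698 + 10185) = (222 + 14927)*(-9698 + 10185) = 15149*487 = 7377563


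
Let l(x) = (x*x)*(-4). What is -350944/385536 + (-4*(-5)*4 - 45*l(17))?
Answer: 627689833/12048 ≈ 52099.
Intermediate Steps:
l(x) = -4*x**2 (l(x) = x**2*(-4) = -4*x**2)
-350944/385536 + (-4*(-5)*4 - 45*l(17)) = -350944/385536 + (-4*(-5)*4 - (-180)*17**2) = -350944*1/385536 + (20*4 - (-180)*289) = -10967/12048 + (80 - 45*(-1156)) = -10967/12048 + (80 + 52020) = -10967/12048 + 52100 = 627689833/12048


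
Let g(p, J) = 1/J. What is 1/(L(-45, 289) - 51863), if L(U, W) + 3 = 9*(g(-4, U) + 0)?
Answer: -5/259331 ≈ -1.9280e-5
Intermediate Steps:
L(U, W) = -3 + 9/U (L(U, W) = -3 + 9*(1/U + 0) = -3 + 9/U)
1/(L(-45, 289) - 51863) = 1/((-3 + 9/(-45)) - 51863) = 1/((-3 + 9*(-1/45)) - 51863) = 1/((-3 - ⅕) - 51863) = 1/(-16/5 - 51863) = 1/(-259331/5) = -5/259331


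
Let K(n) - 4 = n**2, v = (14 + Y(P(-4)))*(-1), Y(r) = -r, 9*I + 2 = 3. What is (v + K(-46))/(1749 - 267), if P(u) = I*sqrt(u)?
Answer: 27/19 + I/6669 ≈ 1.4211 + 0.00014995*I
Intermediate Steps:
I = 1/9 (I = -2/9 + (1/9)*3 = -2/9 + 1/3 = 1/9 ≈ 0.11111)
P(u) = sqrt(u)/9
v = -14 + 2*I/9 (v = (14 - sqrt(-4)/9)*(-1) = (14 - 2*I/9)*(-1) = -14 + 2*I/9 ≈ -14.0 + 0.22222*I)
K(n) = 4 + n**2
(v + K(-46))/(1749 - 267) = ((-14 + 2*I/9) + (4 + (-46)**2))/(1749 - 267) = ((-14 + 2*I/9) + (4 + 2116))/1482 = ((-14 + 2*I/9) + 2120)*(1/1482) = (2106 + 2*I/9)*(1/1482) = 27/19 + I/6669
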